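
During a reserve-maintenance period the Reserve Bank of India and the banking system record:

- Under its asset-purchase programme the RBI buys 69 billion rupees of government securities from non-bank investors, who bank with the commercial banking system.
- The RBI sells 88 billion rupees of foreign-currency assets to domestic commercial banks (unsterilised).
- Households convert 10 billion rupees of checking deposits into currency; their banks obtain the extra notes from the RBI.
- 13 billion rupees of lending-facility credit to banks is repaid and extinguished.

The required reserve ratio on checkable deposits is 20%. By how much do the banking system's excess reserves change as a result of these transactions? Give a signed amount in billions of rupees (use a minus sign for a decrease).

-53.8 billion

Asset purchase (from non-banks) 69 billion rupees: reserves +69B, deposits +69B.
FX sale 88 billion rupees: reserves −88B, deposits 0.
Currency withdrawal 10 billion rupees: reserves −10B, deposits −10B.
Discount-window repayment 13 billion rupees: reserves −13B, deposits 0.
Totals: Δreserves = −42B, Δdeposits = +59B.
Δrequired reserves = 20% × +59B = +11.8B.
Δexcess reserves = Δreserves − Δrequired = −42B − (+11.8B) = -53.8 billion.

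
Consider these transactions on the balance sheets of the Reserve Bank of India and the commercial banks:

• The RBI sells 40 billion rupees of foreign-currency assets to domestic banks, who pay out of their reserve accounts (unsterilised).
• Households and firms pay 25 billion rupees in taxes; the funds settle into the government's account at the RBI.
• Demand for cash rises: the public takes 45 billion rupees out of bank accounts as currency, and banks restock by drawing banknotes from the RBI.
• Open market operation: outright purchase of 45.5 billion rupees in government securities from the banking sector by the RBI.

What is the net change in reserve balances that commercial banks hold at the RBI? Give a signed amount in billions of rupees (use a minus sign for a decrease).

-64.5 billion

RBI balance sheet:
  Assets:      Securities +45.5B, Foreign assets −40B
  Liabilities: Bank reserves −64.5B, Currency in circulation +45B, Government deposits +25B
So the change in reserve balances that commercial banks hold at the RBI is -64.5 billion.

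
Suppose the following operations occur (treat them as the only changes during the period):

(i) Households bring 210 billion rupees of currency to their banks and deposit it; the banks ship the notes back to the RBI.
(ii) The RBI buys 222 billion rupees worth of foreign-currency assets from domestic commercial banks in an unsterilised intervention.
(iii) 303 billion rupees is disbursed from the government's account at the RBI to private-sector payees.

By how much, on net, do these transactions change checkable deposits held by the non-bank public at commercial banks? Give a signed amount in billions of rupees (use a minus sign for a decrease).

+513 billion

Currency deposit 210 billion rupees: non-bank counterparties' bank balances rise → +210B.
FX purchase 222 billion rupees: the counterparty is a bank, so public deposits are unchanged → 0.
Government spending 303 billion rupees: non-bank counterparties' bank balances rise → +303B.
Net: 210 + 0 + 303 = +513 billion.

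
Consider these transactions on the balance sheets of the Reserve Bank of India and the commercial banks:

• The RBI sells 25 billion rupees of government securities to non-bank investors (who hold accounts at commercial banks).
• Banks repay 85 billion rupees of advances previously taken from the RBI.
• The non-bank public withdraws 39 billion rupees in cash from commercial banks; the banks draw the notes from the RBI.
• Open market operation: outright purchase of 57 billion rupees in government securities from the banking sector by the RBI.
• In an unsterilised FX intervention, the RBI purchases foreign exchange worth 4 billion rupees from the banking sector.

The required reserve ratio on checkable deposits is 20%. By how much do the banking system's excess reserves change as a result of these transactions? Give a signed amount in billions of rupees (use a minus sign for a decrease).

Asset sale (to non-banks) 25 billion rupees: reserves −25B, deposits −25B.
Discount-window repayment 85 billion rupees: reserves −85B, deposits 0.
Currency withdrawal 39 billion rupees: reserves −39B, deposits −39B.
OMO purchase (from banks) 57 billion rupees: reserves +57B, deposits 0.
FX purchase 4 billion rupees: reserves +4B, deposits 0.
Totals: Δreserves = −88B, Δdeposits = −64B.
Δrequired reserves = 20% × −64B = −12.8B.
Δexcess reserves = Δreserves − Δrequired = −88B − (−12.8B) = -75.2 billion.

-75.2 billion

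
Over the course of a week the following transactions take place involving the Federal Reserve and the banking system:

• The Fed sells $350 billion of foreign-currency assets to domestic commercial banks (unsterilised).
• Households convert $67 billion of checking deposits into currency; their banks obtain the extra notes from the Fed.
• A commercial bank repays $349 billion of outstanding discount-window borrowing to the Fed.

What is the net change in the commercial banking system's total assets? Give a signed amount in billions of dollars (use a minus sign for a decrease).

FX sale $350 billion: just an asset swap on bank balance sheets → 0.
Currency withdrawal $67 billion: bank balance sheets shrink → −$67B.
Discount-window repayment $349 billion: bank balance sheets shrink → −$349B.
Net: 0 − 67 − 349 = -$416 billion.

-$416 billion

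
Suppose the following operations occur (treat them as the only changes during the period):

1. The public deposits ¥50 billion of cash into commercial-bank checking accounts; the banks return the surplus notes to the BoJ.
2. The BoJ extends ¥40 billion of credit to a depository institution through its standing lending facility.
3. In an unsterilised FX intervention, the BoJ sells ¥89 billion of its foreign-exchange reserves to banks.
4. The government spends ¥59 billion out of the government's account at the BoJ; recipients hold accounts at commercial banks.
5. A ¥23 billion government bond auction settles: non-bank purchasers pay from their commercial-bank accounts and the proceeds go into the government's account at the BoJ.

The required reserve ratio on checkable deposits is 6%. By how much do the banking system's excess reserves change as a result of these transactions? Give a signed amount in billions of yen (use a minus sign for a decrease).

Currency deposit ¥50 billion: reserves +¥50B, deposits +¥50B.
Discount-window loan ¥40 billion: reserves +¥40B, deposits 0.
FX sale ¥89 billion: reserves −¥89B, deposits 0.
Government spending ¥59 billion: reserves +¥59B, deposits +¥59B.
Government account inflow ¥23 billion: reserves −¥23B, deposits −¥23B.
Totals: Δreserves = +¥37B, Δdeposits = +¥86B.
Δrequired reserves = 6% × +¥86B = +¥5.16B.
Δexcess reserves = Δreserves − Δrequired = +¥37B − (+¥5.16B) = +¥31.84 billion.

+¥31.84 billion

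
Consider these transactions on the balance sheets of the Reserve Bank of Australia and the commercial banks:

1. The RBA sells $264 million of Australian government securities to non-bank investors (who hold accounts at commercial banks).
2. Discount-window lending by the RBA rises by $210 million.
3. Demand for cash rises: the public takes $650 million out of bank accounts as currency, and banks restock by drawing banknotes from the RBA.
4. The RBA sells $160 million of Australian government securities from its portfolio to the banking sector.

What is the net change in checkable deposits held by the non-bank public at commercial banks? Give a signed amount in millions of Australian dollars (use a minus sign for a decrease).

-$914 million

Asset sale (to non-banks) $264 million: non-bank counterparties' bank balances fall → −$264M.
Discount-window loan $210 million: the counterparty is a bank, so public deposits are unchanged → 0.
Currency withdrawal $650 million: non-bank counterparties' bank balances fall → −$650M.
OMO sale (to banks) $160 million: the counterparty is a bank, so public deposits are unchanged → 0.
Net: −264 + 0 − 650 + 0 = -$914 million.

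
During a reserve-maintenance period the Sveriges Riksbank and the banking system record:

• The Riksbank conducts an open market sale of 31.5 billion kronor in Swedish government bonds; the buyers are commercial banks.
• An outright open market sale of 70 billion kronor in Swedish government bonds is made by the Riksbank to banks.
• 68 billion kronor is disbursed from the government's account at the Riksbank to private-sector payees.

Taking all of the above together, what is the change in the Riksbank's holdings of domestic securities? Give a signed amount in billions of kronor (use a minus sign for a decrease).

OMO sale (to banks) 31.5 billion kronor: securities removed from the Riksbank's portfolio → −31.5B.
OMO sale (to banks) 70 billion kronor: securities removed from the Riksbank's portfolio → −70B.
Government spending 68 billion kronor: the Riksbank's securities portfolio is untouched → 0.
Net: −31.5 − 70 + 0 = -101.5 billion.

-101.5 billion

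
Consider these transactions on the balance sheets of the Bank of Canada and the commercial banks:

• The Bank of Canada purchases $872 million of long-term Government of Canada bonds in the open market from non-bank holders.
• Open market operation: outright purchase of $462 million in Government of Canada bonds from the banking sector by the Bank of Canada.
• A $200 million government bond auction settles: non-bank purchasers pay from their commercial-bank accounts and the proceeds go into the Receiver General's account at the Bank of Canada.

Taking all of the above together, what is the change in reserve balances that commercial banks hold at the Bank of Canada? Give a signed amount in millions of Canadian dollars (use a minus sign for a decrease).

+$1134 million

Asset purchase (from non-banks) $872 million: the Bank of Canada pays by crediting reserve accounts → +$872M.
OMO purchase (from banks) $462 million: the Bank of Canada pays by crediting reserve accounts → +$462M.
Government account inflow $200 million: funds move from bank reserves into the government account → −$200M.
Net: 872 + 462 − 200 = +$1134 million.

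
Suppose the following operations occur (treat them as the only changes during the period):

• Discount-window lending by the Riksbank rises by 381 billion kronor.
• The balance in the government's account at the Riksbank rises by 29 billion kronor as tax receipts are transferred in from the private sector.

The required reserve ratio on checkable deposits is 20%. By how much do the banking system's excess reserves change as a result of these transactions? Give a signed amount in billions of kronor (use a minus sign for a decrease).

Discount-window loan 381 billion kronor: reserves +381B, deposits 0.
Government account inflow 29 billion kronor: reserves −29B, deposits −29B.
Totals: Δreserves = +352B, Δdeposits = −29B.
Δrequired reserves = 20% × −29B = −5.8B.
Δexcess reserves = Δreserves − Δrequired = +352B − (−5.8B) = +357.8 billion.

+357.8 billion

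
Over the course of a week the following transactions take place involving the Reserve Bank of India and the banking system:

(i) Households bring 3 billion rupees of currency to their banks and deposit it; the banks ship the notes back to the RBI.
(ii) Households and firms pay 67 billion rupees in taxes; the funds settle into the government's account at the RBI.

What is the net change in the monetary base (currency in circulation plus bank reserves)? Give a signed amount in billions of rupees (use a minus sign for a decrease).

Currency deposit 3 billion rupees: just a shift between currency and reserves — both are base money → 0.
Government account inflow 67 billion rupees: reserves shift to a non-base liability → −67B.
Net: 0 − 67 = -67 billion.

-67 billion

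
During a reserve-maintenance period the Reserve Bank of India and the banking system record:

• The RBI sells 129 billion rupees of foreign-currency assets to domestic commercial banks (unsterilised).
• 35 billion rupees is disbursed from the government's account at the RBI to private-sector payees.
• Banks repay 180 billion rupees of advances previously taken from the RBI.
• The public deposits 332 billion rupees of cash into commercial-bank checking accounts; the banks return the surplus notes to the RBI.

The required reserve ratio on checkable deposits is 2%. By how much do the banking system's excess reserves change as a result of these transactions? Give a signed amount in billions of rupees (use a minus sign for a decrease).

FX sale 129 billion rupees: reserves −129B, deposits 0.
Government spending 35 billion rupees: reserves +35B, deposits +35B.
Discount-window repayment 180 billion rupees: reserves −180B, deposits 0.
Currency deposit 332 billion rupees: reserves +332B, deposits +332B.
Totals: Δreserves = +58B, Δdeposits = +367B.
Δrequired reserves = 2% × +367B = +7.34B.
Δexcess reserves = Δreserves − Δrequired = +58B − (+7.34B) = +50.66 billion.

+50.66 billion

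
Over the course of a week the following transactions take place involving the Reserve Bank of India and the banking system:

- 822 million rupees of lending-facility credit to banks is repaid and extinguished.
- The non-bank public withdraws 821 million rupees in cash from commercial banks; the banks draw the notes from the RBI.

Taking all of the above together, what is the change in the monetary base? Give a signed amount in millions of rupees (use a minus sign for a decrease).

-822 million

RBI balance sheet:
  Assets:      Loans to banks −822M
  Liabilities: Bank reserves −1643M, Currency in circulation +821M
Monetary base = currency + reserves: +821M + (−1643M) = -822 million.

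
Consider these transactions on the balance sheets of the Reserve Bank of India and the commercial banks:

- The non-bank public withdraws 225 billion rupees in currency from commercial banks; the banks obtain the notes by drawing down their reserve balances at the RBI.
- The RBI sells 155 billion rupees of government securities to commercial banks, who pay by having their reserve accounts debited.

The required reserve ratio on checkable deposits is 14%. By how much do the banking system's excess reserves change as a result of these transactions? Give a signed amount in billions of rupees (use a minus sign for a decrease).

Currency withdrawal 225 billion rupees: reserves −225B, deposits −225B.
OMO sale (to banks) 155 billion rupees: reserves −155B, deposits 0.
Totals: Δreserves = −380B, Δdeposits = −225B.
Δrequired reserves = 14% × −225B = −31.5B.
Δexcess reserves = Δreserves − Δrequired = −380B − (−31.5B) = -348.5 billion.

-348.5 billion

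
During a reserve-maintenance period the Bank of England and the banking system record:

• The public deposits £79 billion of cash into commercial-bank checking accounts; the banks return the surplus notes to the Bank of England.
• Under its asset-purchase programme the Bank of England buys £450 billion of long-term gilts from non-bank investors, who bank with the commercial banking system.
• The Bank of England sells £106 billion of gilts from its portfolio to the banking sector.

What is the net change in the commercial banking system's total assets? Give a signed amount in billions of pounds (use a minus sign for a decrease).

+£529 billion

Bank of England balance sheet:
  Assets:      Securities +£344B
  Liabilities: Bank reserves +£423B, Currency in circulation −£79B
Commercial banking system:
  Assets:      Reserves at CB +£423B, Securities +£106B
  Liabilities: Checkable deposits +£529B
Change in total bank assets = +£529 billion.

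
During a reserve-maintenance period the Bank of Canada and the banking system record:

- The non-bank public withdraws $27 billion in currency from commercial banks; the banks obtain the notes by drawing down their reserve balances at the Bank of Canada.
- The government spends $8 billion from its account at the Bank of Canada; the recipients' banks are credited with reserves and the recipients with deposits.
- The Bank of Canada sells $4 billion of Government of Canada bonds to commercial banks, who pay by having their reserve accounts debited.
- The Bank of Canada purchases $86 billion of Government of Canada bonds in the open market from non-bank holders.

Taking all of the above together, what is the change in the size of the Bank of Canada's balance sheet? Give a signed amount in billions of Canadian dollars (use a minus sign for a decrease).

+$82 billion

Bank of Canada balance sheet:
  Assets:      Securities +$82B
  Liabilities: Bank reserves +$63B, Currency in circulation +$27B, Government deposits −$8B
Change in total Bank of Canada assets = +$82 billion.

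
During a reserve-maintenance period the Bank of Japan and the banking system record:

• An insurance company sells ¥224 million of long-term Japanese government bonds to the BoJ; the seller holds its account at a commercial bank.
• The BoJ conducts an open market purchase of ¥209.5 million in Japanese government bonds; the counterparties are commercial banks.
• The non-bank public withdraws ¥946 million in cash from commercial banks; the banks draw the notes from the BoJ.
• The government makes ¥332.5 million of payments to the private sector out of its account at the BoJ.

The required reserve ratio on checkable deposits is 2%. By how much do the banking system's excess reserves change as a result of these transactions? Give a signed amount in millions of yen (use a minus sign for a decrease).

Asset purchase (from non-banks) ¥224 million: reserves +¥224M, deposits +¥224M.
OMO purchase (from banks) ¥209.5 million: reserves +¥209.5M, deposits 0.
Currency withdrawal ¥946 million: reserves −¥946M, deposits −¥946M.
Government spending ¥332.5 million: reserves +¥332.5M, deposits +¥332.5M.
Totals: Δreserves = −¥180M, Δdeposits = −¥389.5M.
Δrequired reserves = 2% × −¥389.5M = −¥7.79M.
Δexcess reserves = Δreserves − Δrequired = −¥180M − (−¥7.79M) = -¥172.21 million.

-¥172.21 million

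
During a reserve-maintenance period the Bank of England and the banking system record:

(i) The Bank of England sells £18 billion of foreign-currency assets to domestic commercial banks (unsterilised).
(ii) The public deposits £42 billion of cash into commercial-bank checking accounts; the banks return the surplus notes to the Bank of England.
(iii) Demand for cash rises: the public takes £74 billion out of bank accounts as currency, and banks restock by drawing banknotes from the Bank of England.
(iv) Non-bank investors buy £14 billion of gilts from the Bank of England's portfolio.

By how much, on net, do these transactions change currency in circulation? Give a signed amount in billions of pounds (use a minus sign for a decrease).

+£32 billion

Bank of England balance sheet:
  Assets:      Securities −£14B, Foreign assets −£18B
  Liabilities: Bank reserves −£64B, Currency in circulation +£32B
So the change in currency in circulation is +£32 billion.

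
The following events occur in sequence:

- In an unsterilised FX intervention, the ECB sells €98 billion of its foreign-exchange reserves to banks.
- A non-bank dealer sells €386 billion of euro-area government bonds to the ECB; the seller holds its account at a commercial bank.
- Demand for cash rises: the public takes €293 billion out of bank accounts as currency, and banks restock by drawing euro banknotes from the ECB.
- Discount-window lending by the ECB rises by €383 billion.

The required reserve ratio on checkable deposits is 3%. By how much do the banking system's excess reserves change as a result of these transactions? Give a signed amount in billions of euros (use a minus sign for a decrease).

FX sale €98 billion: reserves −€98B, deposits 0.
Asset purchase (from non-banks) €386 billion: reserves +€386B, deposits +€386B.
Currency withdrawal €293 billion: reserves −€293B, deposits −€293B.
Discount-window loan €383 billion: reserves +€383B, deposits 0.
Totals: Δreserves = +€378B, Δdeposits = +€93B.
Δrequired reserves = 3% × +€93B = +€2.79B.
Δexcess reserves = Δreserves − Δrequired = +€378B − (+€2.79B) = +€375.21 billion.

+€375.21 billion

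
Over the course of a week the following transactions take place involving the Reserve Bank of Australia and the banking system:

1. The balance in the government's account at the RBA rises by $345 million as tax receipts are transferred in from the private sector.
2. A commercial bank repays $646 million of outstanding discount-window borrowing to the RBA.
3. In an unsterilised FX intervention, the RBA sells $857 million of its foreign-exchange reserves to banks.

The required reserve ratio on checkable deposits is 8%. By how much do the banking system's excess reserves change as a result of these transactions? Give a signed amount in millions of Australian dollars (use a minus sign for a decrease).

-$1820.4 million

Government account inflow $345 million: reserves −$345M, deposits −$345M.
Discount-window repayment $646 million: reserves −$646M, deposits 0.
FX sale $857 million: reserves −$857M, deposits 0.
Totals: Δreserves = −$1848M, Δdeposits = −$345M.
Δrequired reserves = 8% × −$345M = −$27.6M.
Δexcess reserves = Δreserves − Δrequired = −$1848M − (−$27.6M) = -$1820.4 million.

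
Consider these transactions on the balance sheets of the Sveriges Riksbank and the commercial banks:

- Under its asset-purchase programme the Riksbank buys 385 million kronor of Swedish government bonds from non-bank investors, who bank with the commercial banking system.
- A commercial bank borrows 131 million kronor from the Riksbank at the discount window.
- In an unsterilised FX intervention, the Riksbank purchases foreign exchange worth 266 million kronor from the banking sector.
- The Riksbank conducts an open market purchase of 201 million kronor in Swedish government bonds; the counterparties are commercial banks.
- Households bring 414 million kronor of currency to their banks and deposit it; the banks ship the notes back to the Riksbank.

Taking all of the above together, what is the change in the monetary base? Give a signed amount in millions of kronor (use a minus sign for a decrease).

+983 million

Riksbank balance sheet:
  Assets:      Securities +586M, Loans to banks +131M, Foreign assets +266M
  Liabilities: Bank reserves +1397M, Currency in circulation −414M
Commercial banking system:
  Assets:      Reserves at CB +1397M, Securities −201M, Foreign assets −266M
  Liabilities: Checkable deposits +799M, Borrowings from CB +131M
Monetary base = currency + reserves: −414M + (+1397M) = +983 million.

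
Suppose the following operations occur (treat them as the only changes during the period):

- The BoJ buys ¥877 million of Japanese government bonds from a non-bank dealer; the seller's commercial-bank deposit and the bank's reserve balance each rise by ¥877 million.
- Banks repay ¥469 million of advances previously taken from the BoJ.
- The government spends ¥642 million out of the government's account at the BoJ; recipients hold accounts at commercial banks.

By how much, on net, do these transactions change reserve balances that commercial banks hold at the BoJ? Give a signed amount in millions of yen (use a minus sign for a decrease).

+¥1050 million

Asset purchase (from non-banks) ¥877 million: the BoJ pays by crediting reserve accounts → +¥877M.
Discount-window repayment ¥469 million: repayment is debited from reserves → −¥469M.
Government spending ¥642 million: government payments flow into bank reserve accounts → +¥642M.
Net: 877 − 469 + 642 = +¥1050 million.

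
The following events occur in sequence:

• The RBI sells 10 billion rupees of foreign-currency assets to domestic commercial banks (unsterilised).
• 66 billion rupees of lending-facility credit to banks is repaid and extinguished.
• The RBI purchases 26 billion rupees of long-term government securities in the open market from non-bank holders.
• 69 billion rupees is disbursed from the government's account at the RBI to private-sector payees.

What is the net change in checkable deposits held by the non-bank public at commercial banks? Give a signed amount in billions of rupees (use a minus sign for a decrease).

RBI balance sheet:
  Assets:      Securities +26B, Loans to banks −66B, Foreign assets −10B
  Liabilities: Bank reserves +19B, Government deposits −69B
Commercial banking system:
  Assets:      Reserves at CB +19B, Foreign assets +10B
  Liabilities: Checkable deposits +95B, Borrowings from CB −66B
So the change in checkable deposits held by the non-bank public at commercial banks is +95 billion.

+95 billion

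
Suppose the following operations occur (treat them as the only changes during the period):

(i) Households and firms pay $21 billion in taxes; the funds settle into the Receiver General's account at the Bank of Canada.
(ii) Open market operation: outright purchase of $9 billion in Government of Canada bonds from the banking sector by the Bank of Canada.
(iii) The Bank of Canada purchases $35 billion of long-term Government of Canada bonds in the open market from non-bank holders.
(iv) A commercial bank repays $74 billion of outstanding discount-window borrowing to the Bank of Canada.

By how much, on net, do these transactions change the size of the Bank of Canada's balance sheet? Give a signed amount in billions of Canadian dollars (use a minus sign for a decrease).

Government account inflow $21 billion: only the composition of liabilities changes → 0.
OMO purchase (from banks) $9 billion: a Bank of Canada asset is acquired → +$9B.
Asset purchase (from non-banks) $35 billion: a Bank of Canada asset is acquired → +$35B.
Discount-window repayment $74 billion: a Bank of Canada asset is shed → −$74B.
Net: 0 + 9 + 35 − 74 = -$30 billion.

-$30 billion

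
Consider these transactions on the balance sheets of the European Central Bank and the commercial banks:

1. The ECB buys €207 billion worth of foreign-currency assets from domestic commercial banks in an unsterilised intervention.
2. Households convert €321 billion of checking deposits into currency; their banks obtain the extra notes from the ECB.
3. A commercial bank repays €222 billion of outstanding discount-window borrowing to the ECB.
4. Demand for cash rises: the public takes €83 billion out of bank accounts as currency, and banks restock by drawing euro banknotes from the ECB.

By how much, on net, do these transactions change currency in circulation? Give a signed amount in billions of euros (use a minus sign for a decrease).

FX purchase €207 billion: no currency enters or leaves circulation → 0.
Currency withdrawal €321 billion: notes leave the central bank → +€321B.
Discount-window repayment €222 billion: no currency enters or leaves circulation → 0.
Currency withdrawal €83 billion: notes leave the central bank → +€83B.
Net: 0 + 321 + 0 + 83 = +€404 billion.

+€404 billion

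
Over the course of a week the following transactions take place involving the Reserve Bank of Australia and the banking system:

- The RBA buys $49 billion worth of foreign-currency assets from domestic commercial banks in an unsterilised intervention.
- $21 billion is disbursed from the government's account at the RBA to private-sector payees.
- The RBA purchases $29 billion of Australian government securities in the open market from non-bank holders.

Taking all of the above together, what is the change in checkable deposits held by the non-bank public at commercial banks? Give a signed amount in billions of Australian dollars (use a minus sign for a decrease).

+$50 billion

RBA balance sheet:
  Assets:      Securities +$29B, Foreign assets +$49B
  Liabilities: Bank reserves +$99B, Government deposits −$21B
Commercial banking system:
  Assets:      Reserves at CB +$99B, Foreign assets −$49B
  Liabilities: Checkable deposits +$50B
So the change in checkable deposits held by the non-bank public at commercial banks is +$50 billion.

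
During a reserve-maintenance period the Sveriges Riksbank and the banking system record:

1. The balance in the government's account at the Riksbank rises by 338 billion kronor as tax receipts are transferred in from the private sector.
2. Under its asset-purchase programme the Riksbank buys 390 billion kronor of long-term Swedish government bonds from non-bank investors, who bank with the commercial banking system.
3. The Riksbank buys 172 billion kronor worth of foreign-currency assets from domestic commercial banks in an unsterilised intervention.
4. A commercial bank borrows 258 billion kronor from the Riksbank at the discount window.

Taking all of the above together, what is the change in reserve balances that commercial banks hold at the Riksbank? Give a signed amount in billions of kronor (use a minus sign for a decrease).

+482 billion

Government account inflow 338 billion kronor: funds move from bank reserves into the government account → −338B.
Asset purchase (from non-banks) 390 billion kronor: the Riksbank pays by crediting reserve accounts → +390B.
FX purchase 172 billion kronor: the Riksbank pays by crediting reserve accounts → +172B.
Discount-window loan 258 billion kronor: the loan is credited to the bank's reserve account → +258B.
Net: −338 + 390 + 172 + 258 = +482 billion.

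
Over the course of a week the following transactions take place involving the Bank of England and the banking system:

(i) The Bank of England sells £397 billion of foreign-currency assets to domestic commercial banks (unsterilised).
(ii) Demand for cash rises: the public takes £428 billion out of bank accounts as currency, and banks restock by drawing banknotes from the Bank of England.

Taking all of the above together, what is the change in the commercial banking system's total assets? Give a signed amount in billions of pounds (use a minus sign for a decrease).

FX sale £397 billion: just an asset swap on bank balance sheets → 0.
Currency withdrawal £428 billion: bank balance sheets shrink → −£428B.
Net: 0 − 428 = -£428 billion.

-£428 billion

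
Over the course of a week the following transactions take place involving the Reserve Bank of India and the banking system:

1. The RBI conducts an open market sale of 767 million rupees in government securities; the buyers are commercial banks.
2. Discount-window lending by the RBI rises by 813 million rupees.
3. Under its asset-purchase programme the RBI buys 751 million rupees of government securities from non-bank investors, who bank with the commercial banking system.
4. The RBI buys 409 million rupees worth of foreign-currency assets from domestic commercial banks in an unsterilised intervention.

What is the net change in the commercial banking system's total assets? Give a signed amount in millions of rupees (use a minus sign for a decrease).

OMO sale (to banks) 767 million rupees: just an asset swap on bank balance sheets → 0.
Discount-window loan 813 million rupees: bank balance sheets expand → +813M.
Asset purchase (from non-banks) 751 million rupees: bank balance sheets expand → +751M.
FX purchase 409 million rupees: just an asset swap on bank balance sheets → 0.
Net: 0 + 813 + 751 + 0 = +1564 million.

+1564 million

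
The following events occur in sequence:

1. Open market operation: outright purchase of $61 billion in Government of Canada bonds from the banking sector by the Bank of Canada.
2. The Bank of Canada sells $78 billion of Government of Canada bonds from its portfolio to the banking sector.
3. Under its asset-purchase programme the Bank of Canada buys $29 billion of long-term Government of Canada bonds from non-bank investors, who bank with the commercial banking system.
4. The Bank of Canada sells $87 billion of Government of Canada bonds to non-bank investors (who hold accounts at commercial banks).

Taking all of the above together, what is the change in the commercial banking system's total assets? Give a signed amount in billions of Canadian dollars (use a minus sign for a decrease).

OMO purchase (from banks) $61 billion: just an asset swap on bank balance sheets → 0.
OMO sale (to banks) $78 billion: just an asset swap on bank balance sheets → 0.
Asset purchase (from non-banks) $29 billion: bank balance sheets expand → +$29B.
Asset sale (to non-banks) $87 billion: bank balance sheets shrink → −$87B.
Net: 0 + 0 + 29 − 87 = -$58 billion.

-$58 billion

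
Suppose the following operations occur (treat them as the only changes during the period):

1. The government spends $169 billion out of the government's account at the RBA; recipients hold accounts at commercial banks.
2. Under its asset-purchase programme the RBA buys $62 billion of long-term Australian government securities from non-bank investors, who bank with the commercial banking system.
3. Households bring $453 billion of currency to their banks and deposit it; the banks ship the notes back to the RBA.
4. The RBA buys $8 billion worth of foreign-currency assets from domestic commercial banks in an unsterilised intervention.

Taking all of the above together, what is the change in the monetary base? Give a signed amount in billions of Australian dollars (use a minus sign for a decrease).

Government spending $169 billion: a non-base liability converts back to reserves → +$169B.
Asset purchase (from non-banks) $62 billion: RBA balance sheet expands → +$62B.
Currency deposit $453 billion: just a shift between currency and reserves — both are base money → 0.
FX purchase $8 billion: RBA balance sheet expands → +$8B.
Net: 169 + 62 + 0 + 8 = +$239 billion.

+$239 billion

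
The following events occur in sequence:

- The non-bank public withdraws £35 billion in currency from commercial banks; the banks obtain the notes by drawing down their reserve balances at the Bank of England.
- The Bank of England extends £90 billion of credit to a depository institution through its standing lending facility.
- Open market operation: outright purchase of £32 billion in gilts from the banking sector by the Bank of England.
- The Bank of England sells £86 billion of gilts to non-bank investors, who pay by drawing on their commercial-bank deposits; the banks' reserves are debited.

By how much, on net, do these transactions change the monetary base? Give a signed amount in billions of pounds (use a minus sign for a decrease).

Bank of England balance sheet:
  Assets:      Securities −£54B, Loans to banks +£90B
  Liabilities: Bank reserves +£1B, Currency in circulation +£35B
Commercial banking system:
  Assets:      Reserves at CB +£1B, Securities −£32B
  Liabilities: Checkable deposits −£121B, Borrowings from CB +£90B
Monetary base = currency + reserves: +£35B + (+£1B) = +£36 billion.

+£36 billion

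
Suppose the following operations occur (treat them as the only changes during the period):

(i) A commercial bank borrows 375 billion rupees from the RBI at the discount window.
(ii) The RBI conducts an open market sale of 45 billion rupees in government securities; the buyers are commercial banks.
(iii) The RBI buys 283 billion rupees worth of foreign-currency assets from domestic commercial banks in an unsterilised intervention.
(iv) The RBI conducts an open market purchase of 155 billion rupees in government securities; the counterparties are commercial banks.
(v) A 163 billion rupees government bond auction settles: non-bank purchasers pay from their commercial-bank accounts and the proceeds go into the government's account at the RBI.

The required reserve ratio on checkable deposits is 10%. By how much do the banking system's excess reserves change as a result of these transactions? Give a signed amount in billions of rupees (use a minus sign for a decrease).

Discount-window loan 375 billion rupees: reserves +375B, deposits 0.
OMO sale (to banks) 45 billion rupees: reserves −45B, deposits 0.
FX purchase 283 billion rupees: reserves +283B, deposits 0.
OMO purchase (from banks) 155 billion rupees: reserves +155B, deposits 0.
Government account inflow 163 billion rupees: reserves −163B, deposits −163B.
Totals: Δreserves = +605B, Δdeposits = −163B.
Δrequired reserves = 10% × −163B = −16.3B.
Δexcess reserves = Δreserves − Δrequired = +605B − (−16.3B) = +621.3 billion.

+621.3 billion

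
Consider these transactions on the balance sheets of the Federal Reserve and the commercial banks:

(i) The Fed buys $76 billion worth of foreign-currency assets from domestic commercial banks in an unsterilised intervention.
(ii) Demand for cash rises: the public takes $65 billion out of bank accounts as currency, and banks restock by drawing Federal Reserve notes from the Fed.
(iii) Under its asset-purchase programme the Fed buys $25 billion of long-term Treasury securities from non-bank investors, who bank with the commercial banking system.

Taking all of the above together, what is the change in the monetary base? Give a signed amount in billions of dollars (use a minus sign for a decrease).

+$101 billion

FX purchase $76 billion: Fed balance sheet expands → +$76B.
Currency withdrawal $65 billion: just a shift between currency and reserves — both are base money → 0.
Asset purchase (from non-banks) $25 billion: Fed balance sheet expands → +$25B.
Net: 76 + 0 + 25 = +$101 billion.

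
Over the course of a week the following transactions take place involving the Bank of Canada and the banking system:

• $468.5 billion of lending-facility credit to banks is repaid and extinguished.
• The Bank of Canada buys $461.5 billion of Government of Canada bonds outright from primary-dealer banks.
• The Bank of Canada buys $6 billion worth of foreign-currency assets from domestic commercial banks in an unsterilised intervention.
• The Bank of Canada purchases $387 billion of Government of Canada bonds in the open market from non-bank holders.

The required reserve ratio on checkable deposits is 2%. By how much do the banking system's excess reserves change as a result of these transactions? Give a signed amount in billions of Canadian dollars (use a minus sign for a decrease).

Discount-window repayment $468.5 billion: reserves −$468.5B, deposits 0.
OMO purchase (from banks) $461.5 billion: reserves +$461.5B, deposits 0.
FX purchase $6 billion: reserves +$6B, deposits 0.
Asset purchase (from non-banks) $387 billion: reserves +$387B, deposits +$387B.
Totals: Δreserves = +$386B, Δdeposits = +$387B.
Δrequired reserves = 2% × +$387B = +$7.74B.
Δexcess reserves = Δreserves − Δrequired = +$386B − (+$7.74B) = +$378.26 billion.

+$378.26 billion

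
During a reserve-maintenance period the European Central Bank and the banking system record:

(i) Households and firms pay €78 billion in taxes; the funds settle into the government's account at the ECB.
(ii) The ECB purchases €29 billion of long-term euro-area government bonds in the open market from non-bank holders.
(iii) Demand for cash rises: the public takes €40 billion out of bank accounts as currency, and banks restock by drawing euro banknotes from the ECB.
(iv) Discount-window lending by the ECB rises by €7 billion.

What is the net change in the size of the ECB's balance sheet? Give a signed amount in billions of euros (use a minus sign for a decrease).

ECB balance sheet:
  Assets:      Securities +€29B, Loans to banks +€7B
  Liabilities: Bank reserves −€82B, Currency in circulation +€40B, Government deposits +€78B
Commercial banking system:
  Assets:      Reserves at CB −€82B
  Liabilities: Checkable deposits −€89B, Borrowings from CB +€7B
Change in total ECB assets = +€36 billion.

+€36 billion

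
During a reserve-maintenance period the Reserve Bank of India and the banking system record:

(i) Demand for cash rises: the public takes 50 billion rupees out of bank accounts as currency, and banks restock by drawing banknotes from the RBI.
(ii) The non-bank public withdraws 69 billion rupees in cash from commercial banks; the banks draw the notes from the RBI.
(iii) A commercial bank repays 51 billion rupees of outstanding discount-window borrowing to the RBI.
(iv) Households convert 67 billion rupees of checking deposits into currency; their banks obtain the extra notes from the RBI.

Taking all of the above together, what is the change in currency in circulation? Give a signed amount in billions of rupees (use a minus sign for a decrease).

+186 billion

Currency withdrawal 50 billion rupees: notes leave the central bank → +50B.
Currency withdrawal 69 billion rupees: notes leave the central bank → +69B.
Discount-window repayment 51 billion rupees: no currency enters or leaves circulation → 0.
Currency withdrawal 67 billion rupees: notes leave the central bank → +67B.
Net: 50 + 69 + 0 + 67 = +186 billion.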